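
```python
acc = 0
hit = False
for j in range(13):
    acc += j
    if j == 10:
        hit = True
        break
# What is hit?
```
Trace:
  acc=0
  acc=0, hit=False
  acc=0, hit=False, j=0
  acc=1, hit=False, j=1
  acc=3, hit=False, j=2
  acc=6, hit=False, j=3
  acc=10, hit=False, j=4
  acc=15, hit=False, j=5
  acc=21, hit=False, j=6
  acc=28, hit=False, j=7
  acc=36, hit=False, j=8
  acc=45, hit=False, j=9
  acc=55, hit=True, j=10

Final answer: True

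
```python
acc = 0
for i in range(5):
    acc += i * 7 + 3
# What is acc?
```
Trace:
  acc=0
  acc=3, i=0
  acc=13, i=1
  acc=30, i=2
  acc=54, i=3
  acc=85, i=4

Final answer: 85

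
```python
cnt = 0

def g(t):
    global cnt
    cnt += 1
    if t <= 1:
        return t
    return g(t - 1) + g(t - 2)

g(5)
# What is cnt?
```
Call trace (a repeated sub-call is expanded the first time; later identical calls just restate its return value):
g(t=5)
  g(t=4)
    g(t=3)
      g(t=2)
        g(t=1)
        -> return 1
        g(t=0)
        -> return 0
      -> return 1
      g(t=1)
      -> return 1
    -> return 2
    g(t=2) -> return 1  (same call as traced above)
  -> return 3
  g(t=3) -> return 2  (same call as traced above)
-> return 5

cnt is incremented once per call, so count the calls in each subtree. Let C(t) = number of calls made by g(t).
C(0) = C(1) = 1 (base case, no recursion); C(t) = 1 + C(t - 1) + C(t - 2) otherwise.
C(2) = 1 + C(1) + C(0) = 1 + 1 + 1 = 3
C(3) = 1 + C(2) + C(1) = 1 + 3 + 1 = 5
C(4) = 1 + C(3) + C(2) = 1 + 5 + 3 = 9
C(5) = 1 + C(4) + C(3) = 1 + 9 + 5 = 15
cnt = C(5) = 15

Final answer: 15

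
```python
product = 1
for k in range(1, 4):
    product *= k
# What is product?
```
Trace:
  product=1
  product=1, k=1
  product=2, k=2
  product=6, k=3

Final answer: 6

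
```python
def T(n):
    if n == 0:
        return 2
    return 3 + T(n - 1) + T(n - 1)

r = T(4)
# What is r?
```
Call trace (a repeated sub-call is expanded the first time; later identical calls just restate its return value):
T(n=4)
  T(n=3)
    T(n=2)
      T(n=1)
        T(n=0)
        -> return 2
        T(n=0)
        -> return 2
      -> return 7
      T(n=1) -> return 7  (same call as traced above)
    -> return 17
    T(n=2) -> return 17  (same call as traced above)
  -> return 37
  T(n=3) -> return 37  (same call as traced above)
-> return 77

Final answer: 77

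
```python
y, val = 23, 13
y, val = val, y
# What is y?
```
Trace:
  y=23, val=13
  y=13, val=23

Final answer: 13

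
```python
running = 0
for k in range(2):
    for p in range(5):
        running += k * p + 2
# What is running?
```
Trace:
  running=0
  running=2, k=0, p=0
  running=4, k=0, p=1
  running=6, k=0, p=2
  running=8, k=0, p=3
  running=10, k=0, p=4
  running=12, k=1, p=0
  running=15, k=1, p=1
  running=19, k=1, p=2
  running=24, k=1, p=3
  running=30, k=1, p=4

Final answer: 30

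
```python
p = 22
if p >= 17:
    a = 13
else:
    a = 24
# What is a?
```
Trace:
  p=22
  p=22, a=13

Final answer: 13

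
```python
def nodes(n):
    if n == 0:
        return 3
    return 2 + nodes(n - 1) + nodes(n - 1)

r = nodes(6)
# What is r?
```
Call trace (a repeated sub-call is expanded the first time; later identical calls just restate its return value):
nodes(n=6)
  nodes(n=5)
    nodes(n=4)
      nodes(n=3)
        nodes(n=2)
          nodes(n=1)
            nodes(n=0)
            -> return 3
            nodes(n=0)
            -> return 3
          -> return 8
          nodes(n=1) -> return 8  (same call as traced above)
        -> return 18
        nodes(n=2) -> return 18  (same call as traced above)
      -> return 38
      nodes(n=3) -> return 38  (same call as traced above)
    -> return 78
    nodes(n=4) -> return 78  (same call as traced above)
  -> return 158
  nodes(n=5) -> return 158  (same call as traced above)
-> return 318

Final answer: 318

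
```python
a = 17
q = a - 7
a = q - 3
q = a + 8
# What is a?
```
Trace:
  a=17
  a=17, q=10
  a=7, q=10
  a=7, q=15

Final answer: 7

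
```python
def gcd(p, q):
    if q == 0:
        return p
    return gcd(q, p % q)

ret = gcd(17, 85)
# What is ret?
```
Call trace:
gcd(p=17, q=85)
  gcd(p=85, q=17)
    gcd(p=17, q=0)
    -> return 17
  -> return 17
-> return 17

Final answer: 17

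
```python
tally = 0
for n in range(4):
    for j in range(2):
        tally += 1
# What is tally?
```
Trace:
  tally=0
  tally=1, n=0, j=0
  tally=2, n=0, j=1
  tally=3, n=1, j=0
  tally=4, n=1, j=1
  tally=5, n=2, j=0
  tally=6, n=2, j=1
  tally=7, n=3, j=0
  tally=8, n=3, j=1

Final answer: 8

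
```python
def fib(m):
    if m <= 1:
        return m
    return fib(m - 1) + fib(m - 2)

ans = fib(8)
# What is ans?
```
Call trace (a repeated sub-call is expanded the first time; later identical calls just restate its return value):
fib(m=8)
  fib(m=7)
    fib(m=6)
      fib(m=5)
        fib(m=4)
          fib(m=3)
            fib(m=2)
              fib(m=1)
              -> return 1
              fib(m=0)
              -> return 0
            -> return 1
            fib(m=1)
            -> return 1
          -> return 2
          fib(m=2) -> return 1  (same call as traced above)
        -> return 3
        fib(m=3) -> return 2  (same call as traced above)
      -> return 5
      fib(m=4) -> return 3  (same call as traced above)
    -> return 8
    fib(m=5) -> return 5  (same call as traced above)
  -> return 13
  fib(m=6) -> return 8  (same call as traced above)
-> return 21

Final answer: 21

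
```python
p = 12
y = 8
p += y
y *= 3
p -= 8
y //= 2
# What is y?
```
Trace:
  p=12
  p=12, y=8
  p=20, y=8
  p=20, y=24
  p=12, y=24
  p=12, y=12

Final answer: 12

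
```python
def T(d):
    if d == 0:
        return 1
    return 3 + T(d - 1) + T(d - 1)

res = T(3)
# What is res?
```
Call trace (a repeated sub-call is expanded the first time; later identical calls just restate its return value):
T(d=3)
  T(d=2)
    T(d=1)
      T(d=0)
      -> return 1
      T(d=0)
      -> return 1
    -> return 5
    T(d=1) -> return 5  (same call as traced above)
  -> return 13
  T(d=2) -> return 13  (same call as traced above)
-> return 29

Final answer: 29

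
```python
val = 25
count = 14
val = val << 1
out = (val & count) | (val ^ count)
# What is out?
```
Trace:
  val=25
  val=25, count=14
  val=50, count=14
  val=50, count=14, out=62

Final answer: 62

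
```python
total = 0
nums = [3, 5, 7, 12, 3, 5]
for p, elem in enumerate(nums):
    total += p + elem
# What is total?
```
Trace:
  total=0
  total=3, p=0, elem=3
  total=9, p=1, elem=5
  total=18, p=2, elem=7
  total=33, p=3, elem=12
  total=40, p=4, elem=3
  total=50, p=5, elem=5

Final answer: 50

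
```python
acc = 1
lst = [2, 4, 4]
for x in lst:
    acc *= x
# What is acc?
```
Trace:
  acc=1
  acc=2, x=2
  acc=8, x=4
  acc=32, x=4

Final answer: 32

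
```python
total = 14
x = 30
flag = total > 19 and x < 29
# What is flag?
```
Trace:
  total=14
  total=14, x=30
  total=14, x=30, flag=False

Final answer: False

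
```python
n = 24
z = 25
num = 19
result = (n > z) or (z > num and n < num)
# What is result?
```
Trace:
  n=24
  n=24, z=25
  n=24, z=25, num=19
  n=24, z=25, num=19, result=False

Final answer: False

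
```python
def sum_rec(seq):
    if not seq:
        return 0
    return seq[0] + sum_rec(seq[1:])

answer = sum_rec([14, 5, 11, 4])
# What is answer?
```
Call trace:
sum_rec(seq=[14, 5, 11, 4])
  sum_rec(seq=[5, 11, 4])
    sum_rec(seq=[11, 4])
      sum_rec(seq=[4])
        sum_rec(seq=[])
        -> return 0
      -> return 4
    -> return 15
  -> return 20
-> return 34

Final answer: 34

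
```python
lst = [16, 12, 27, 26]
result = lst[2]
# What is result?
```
Trace:
  lst=[16, 12, 27, 26]
  lst=[16, 12, 27, 26], result=27

Final answer: 27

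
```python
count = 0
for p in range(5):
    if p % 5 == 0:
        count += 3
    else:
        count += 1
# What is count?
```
Trace:
  count=0
  count=3, p=0
  count=4, p=1
  count=5, p=2
  count=6, p=3
  count=7, p=4

Final answer: 7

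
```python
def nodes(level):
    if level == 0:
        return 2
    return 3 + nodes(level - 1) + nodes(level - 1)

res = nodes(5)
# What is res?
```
Call trace (a repeated sub-call is expanded the first time; later identical calls just restate its return value):
nodes(level=5)
  nodes(level=4)
    nodes(level=3)
      nodes(level=2)
        nodes(level=1)
          nodes(level=0)
          -> return 2
          nodes(level=0)
          -> return 2
        -> return 7
        nodes(level=1) -> return 7  (same call as traced above)
      -> return 17
      nodes(level=2) -> return 17  (same call as traced above)
    -> return 37
    nodes(level=3) -> return 37  (same call as traced above)
  -> return 77
  nodes(level=4) -> return 77  (same call as traced above)
-> return 157

Final answer: 157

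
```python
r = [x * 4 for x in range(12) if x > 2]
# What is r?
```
Trace:
  x=0
  x=1
  x=2
  x=3
  x=4
  x=5
  x=6
  x=7
  x=8
  x=9
  x=10
  x=11
  r=[12, 16, 20, 24, 28, 32, 36, 40, 44]

Final answer: [12, 16, 20, 24, 28, 32, 36, 40, 44]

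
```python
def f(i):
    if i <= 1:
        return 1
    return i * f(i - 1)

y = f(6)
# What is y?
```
Call trace:
f(i=6)
  f(i=5)
    f(i=4)
      f(i=3)
        f(i=2)
          f(i=1)
          -> return 1
        -> return 2
      -> return 6
    -> return 24
  -> return 120
-> return 720

Final answer: 720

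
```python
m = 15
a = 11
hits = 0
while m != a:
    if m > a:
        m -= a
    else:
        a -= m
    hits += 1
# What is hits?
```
Trace:
  m=15
  m=15, a=11
  m=15, a=11, hits=0
  m=4, a=11, hits=1
  m=4, a=7, hits=2
  m=4, a=3, hits=3
  m=1, a=3, hits=4
  m=1, a=2, hits=5
  m=1, a=1, hits=6

Final answer: 6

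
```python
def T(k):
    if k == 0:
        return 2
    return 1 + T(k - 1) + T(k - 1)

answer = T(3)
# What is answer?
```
Call trace (a repeated sub-call is expanded the first time; later identical calls just restate its return value):
T(k=3)
  T(k=2)
    T(k=1)
      T(k=0)
      -> return 2
      T(k=0)
      -> return 2
    -> return 5
    T(k=1) -> return 5  (same call as traced above)
  -> return 11
  T(k=2) -> return 11  (same call as traced above)
-> return 23

Final answer: 23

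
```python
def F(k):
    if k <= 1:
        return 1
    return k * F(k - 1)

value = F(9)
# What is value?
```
Call trace:
F(k=9)
  F(k=8)
    F(k=7)
      F(k=6)
        F(k=5)
          F(k=4)
            F(k=3)
              F(k=2)
                F(k=1)
                -> return 1
              -> return 2
            -> return 6
          -> return 24
        -> return 120
      -> return 720
    -> return 5040
  -> return 40320
-> return 362880

Final answer: 362880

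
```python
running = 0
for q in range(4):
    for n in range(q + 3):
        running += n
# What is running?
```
Trace:
  running=0
  running=0, q=0, n=0
  running=1, q=0, n=1
  running=3, q=0, n=2
  running=3, q=1, n=0
  running=4, q=1, n=1
  running=6, q=1, n=2
  running=9, q=1, n=3
  running=9, q=2, n=0
  running=10, q=2, n=1
  running=12, q=2, n=2
  running=15, q=2, n=3
  running=19, q=2, n=4
  running=19, q=3, n=0
  running=20, q=3, n=1
  running=22, q=3, n=2
  running=25, q=3, n=3
  running=29, q=3, n=4
  running=34, q=3, n=5

Final answer: 34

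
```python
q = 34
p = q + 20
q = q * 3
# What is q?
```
Trace:
  q=34
  q=34, p=54
  q=102, p=54

Final answer: 102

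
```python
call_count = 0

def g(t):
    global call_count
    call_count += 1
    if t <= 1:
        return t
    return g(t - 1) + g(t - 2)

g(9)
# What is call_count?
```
Call trace (a repeated sub-call is expanded the first time; later identical calls just restate its return value):
g(t=9)
  g(t=8)
    g(t=7)
      g(t=6)
        g(t=5)
          g(t=4)
            g(t=3)
              g(t=2)
                g(t=1)
                -> return 1
                g(t=0)
                -> return 0
              -> return 1
              g(t=1)
              -> return 1
            -> return 2
            g(t=2) -> return 1  (same call as traced above)
          -> return 3
          g(t=3) -> return 2  (same call as traced above)
        -> return 5
        g(t=4) -> return 3  (same call as traced above)
      -> return 8
      g(t=5) -> return 5  (same call as traced above)
    -> return 13
    g(t=6) -> return 8  (same call as traced above)
  -> return 21
  g(t=7) -> return 13  (same call as traced above)
-> return 34

call_count is incremented once per call, so count the calls in each subtree. Let C(t) = number of calls made by g(t).
C(0) = C(1) = 1 (base case, no recursion); C(t) = 1 + C(t - 1) + C(t - 2) otherwise.
C(2) = 1 + C(1) + C(0) = 1 + 1 + 1 = 3
C(3) = 1 + C(2) + C(1) = 1 + 3 + 1 = 5
C(4) = 1 + C(3) + C(2) = 1 + 5 + 3 = 9
C(5) = 1 + C(4) + C(3) = 1 + 9 + 5 = 15
C(6) = 1 + C(5) + C(4) = 1 + 15 + 9 = 25
C(7) = 1 + C(6) + C(5) = 1 + 25 + 15 = 41
C(8) = 1 + C(7) + C(6) = 1 + 41 + 25 = 67
C(9) = 1 + C(8) + C(7) = 1 + 67 + 41 = 109
call_count = C(9) = 109

Final answer: 109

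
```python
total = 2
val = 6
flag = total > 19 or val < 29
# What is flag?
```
Trace:
  total=2
  total=2, val=6
  total=2, val=6, flag=True

Final answer: True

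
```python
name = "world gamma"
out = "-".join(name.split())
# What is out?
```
Trace:
  name='world gamma'
  name='world gamma', out='world-gamma'

Final answer: 'world-gamma'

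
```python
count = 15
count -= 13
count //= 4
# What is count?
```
Trace:
  count=15
  count=2
  count=0

Final answer: 0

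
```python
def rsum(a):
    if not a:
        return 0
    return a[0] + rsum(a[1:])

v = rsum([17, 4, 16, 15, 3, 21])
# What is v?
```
Call trace:
rsum(a=[17, 4, 16, 15, 3, 21])
  rsum(a=[4, 16, 15, 3, 21])
    rsum(a=[16, 15, 3, 21])
      rsum(a=[15, 3, 21])
        rsum(a=[3, 21])
          rsum(a=[21])
            rsum(a=[])
            -> return 0
          -> return 21
        -> return 24
      -> return 39
    -> return 55
  -> return 59
-> return 76

Final answer: 76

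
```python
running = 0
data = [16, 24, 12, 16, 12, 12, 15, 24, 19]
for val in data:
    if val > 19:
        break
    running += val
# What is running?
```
Trace:
  running=0
  running=16, val=16
  running=16, val=24

Final answer: 16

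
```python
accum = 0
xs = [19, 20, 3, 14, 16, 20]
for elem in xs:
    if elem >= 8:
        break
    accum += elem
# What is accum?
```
Trace:
  accum=0
  accum=0, elem=19

Final answer: 0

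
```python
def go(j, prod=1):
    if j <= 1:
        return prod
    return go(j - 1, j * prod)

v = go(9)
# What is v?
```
Call trace:
go(j=9, prod=1)
  go(j=8, prod=9)
    go(j=7, prod=72)
      go(j=6, prod=504)
        go(j=5, prod=3024)
          go(j=4, prod=15120)
            go(j=3, prod=60480)
              go(j=2, prod=181440)
                go(j=1, prod=362880)
                -> return 362880
              -> return 362880
            -> return 362880
          -> return 362880
        -> return 362880
      -> return 362880
    -> return 362880
  -> return 362880
-> return 362880

Final answer: 362880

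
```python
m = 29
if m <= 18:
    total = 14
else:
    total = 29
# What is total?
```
Trace:
  m=29
  m=29, total=29

Final answer: 29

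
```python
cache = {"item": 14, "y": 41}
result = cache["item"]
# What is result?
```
Trace:
  cache={'item': 14, 'y': 41}
  cache={'item': 14, 'y': 41}, result=14

Final answer: 14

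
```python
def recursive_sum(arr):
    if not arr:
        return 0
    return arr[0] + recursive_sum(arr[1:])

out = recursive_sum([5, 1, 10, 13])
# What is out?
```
Call trace:
recursive_sum(arr=[5, 1, 10, 13])
  recursive_sum(arr=[1, 10, 13])
    recursive_sum(arr=[10, 13])
      recursive_sum(arr=[13])
        recursive_sum(arr=[])
        -> return 0
      -> return 13
    -> return 23
  -> return 24
-> return 29

Final answer: 29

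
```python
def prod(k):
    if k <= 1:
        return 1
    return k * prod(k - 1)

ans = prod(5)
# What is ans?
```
Call trace:
prod(k=5)
  prod(k=4)
    prod(k=3)
      prod(k=2)
        prod(k=1)
        -> return 1
      -> return 2
    -> return 6
  -> return 24
-> return 120

Final answer: 120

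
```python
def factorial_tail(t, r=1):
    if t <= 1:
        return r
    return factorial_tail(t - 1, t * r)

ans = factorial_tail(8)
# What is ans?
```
Call trace:
factorial_tail(t=8, r=1)
  factorial_tail(t=7, r=8)
    factorial_tail(t=6, r=56)
      factorial_tail(t=5, r=336)
        factorial_tail(t=4, r=1680)
          factorial_tail(t=3, r=6720)
            factorial_tail(t=2, r=20160)
              factorial_tail(t=1, r=40320)
              -> return 40320
            -> return 40320
          -> return 40320
        -> return 40320
      -> return 40320
    -> return 40320
  -> return 40320
-> return 40320

Final answer: 40320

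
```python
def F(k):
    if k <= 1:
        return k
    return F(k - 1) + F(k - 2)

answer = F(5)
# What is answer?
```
Call trace (a repeated sub-call is expanded the first time; later identical calls just restate its return value):
F(k=5)
  F(k=4)
    F(k=3)
      F(k=2)
        F(k=1)
        -> return 1
        F(k=0)
        -> return 0
      -> return 1
      F(k=1)
      -> return 1
    -> return 2
    F(k=2) -> return 1  (same call as traced above)
  -> return 3
  F(k=3) -> return 2  (same call as traced above)
-> return 5

Final answer: 5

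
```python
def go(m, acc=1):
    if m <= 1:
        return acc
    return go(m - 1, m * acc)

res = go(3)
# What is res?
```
Call trace:
go(m=3, acc=1)
  go(m=2, acc=3)
    go(m=1, acc=6)
    -> return 6
  -> return 6
-> return 6

Final answer: 6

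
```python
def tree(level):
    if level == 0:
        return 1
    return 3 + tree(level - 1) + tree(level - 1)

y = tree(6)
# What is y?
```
Call trace (a repeated sub-call is expanded the first time; later identical calls just restate its return value):
tree(level=6)
  tree(level=5)
    tree(level=4)
      tree(level=3)
        tree(level=2)
          tree(level=1)
            tree(level=0)
            -> return 1
            tree(level=0)
            -> return 1
          -> return 5
          tree(level=1) -> return 5  (same call as traced above)
        -> return 13
        tree(level=2) -> return 13  (same call as traced above)
      -> return 29
      tree(level=3) -> return 29  (same call as traced above)
    -> return 61
    tree(level=4) -> return 61  (same call as traced above)
  -> return 125
  tree(level=5) -> return 125  (same call as traced above)
-> return 253

Final answer: 253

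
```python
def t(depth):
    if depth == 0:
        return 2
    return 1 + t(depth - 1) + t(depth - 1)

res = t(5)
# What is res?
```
Call trace (a repeated sub-call is expanded the first time; later identical calls just restate its return value):
t(depth=5)
  t(depth=4)
    t(depth=3)
      t(depth=2)
        t(depth=1)
          t(depth=0)
          -> return 2
          t(depth=0)
          -> return 2
        -> return 5
        t(depth=1) -> return 5  (same call as traced above)
      -> return 11
      t(depth=2) -> return 11  (same call as traced above)
    -> return 23
    t(depth=3) -> return 23  (same call as traced above)
  -> return 47
  t(depth=4) -> return 47  (same call as traced above)
-> return 95

Final answer: 95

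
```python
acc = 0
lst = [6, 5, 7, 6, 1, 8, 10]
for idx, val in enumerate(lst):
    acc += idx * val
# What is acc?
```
Trace:
  acc=0
  acc=0, idx=0, val=6
  acc=5, idx=1, val=5
  acc=19, idx=2, val=7
  acc=37, idx=3, val=6
  acc=41, idx=4, val=1
  acc=81, idx=5, val=8
  acc=141, idx=6, val=10

Final answer: 141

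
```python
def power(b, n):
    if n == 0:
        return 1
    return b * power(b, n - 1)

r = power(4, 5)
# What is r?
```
Call trace:
power(b=4, n=5)
  power(b=4, n=4)
    power(b=4, n=3)
      power(b=4, n=2)
        power(b=4, n=1)
          power(b=4, n=0)
          -> return 1
        -> return 4
      -> return 16
    -> return 64
  -> return 256
-> return 1024

Final answer: 1024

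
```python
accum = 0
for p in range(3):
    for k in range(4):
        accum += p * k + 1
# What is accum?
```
Trace:
  accum=0
  accum=1, p=0, k=0
  accum=2, p=0, k=1
  accum=3, p=0, k=2
  accum=4, p=0, k=3
  accum=5, p=1, k=0
  accum=7, p=1, k=1
  accum=10, p=1, k=2
  accum=14, p=1, k=3
  accum=15, p=2, k=0
  accum=18, p=2, k=1
  accum=23, p=2, k=2
  accum=30, p=2, k=3

Final answer: 30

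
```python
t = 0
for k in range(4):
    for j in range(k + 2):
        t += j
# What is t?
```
Trace:
  t=0
  t=0, k=0, j=0
  t=1, k=0, j=1
  t=1, k=1, j=0
  t=2, k=1, j=1
  t=4, k=1, j=2
  t=4, k=2, j=0
  t=5, k=2, j=1
  t=7, k=2, j=2
  t=10, k=2, j=3
  t=10, k=3, j=0
  t=11, k=3, j=1
  t=13, k=3, j=2
  t=16, k=3, j=3
  t=20, k=3, j=4

Final answer: 20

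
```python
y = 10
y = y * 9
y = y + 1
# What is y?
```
Trace:
  y=10
  y=90
  y=91

Final answer: 91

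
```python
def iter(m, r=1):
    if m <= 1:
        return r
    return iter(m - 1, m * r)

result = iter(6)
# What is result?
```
Call trace:
iter(m=6, r=1)
  iter(m=5, r=6)
    iter(m=4, r=30)
      iter(m=3, r=120)
        iter(m=2, r=360)
          iter(m=1, r=720)
          -> return 720
        -> return 720
      -> return 720
    -> return 720
  -> return 720
-> return 720

Final answer: 720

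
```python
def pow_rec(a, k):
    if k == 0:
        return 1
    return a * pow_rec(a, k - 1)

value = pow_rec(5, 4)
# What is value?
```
Call trace:
pow_rec(a=5, k=4)
  pow_rec(a=5, k=3)
    pow_rec(a=5, k=2)
      pow_rec(a=5, k=1)
        pow_rec(a=5, k=0)
        -> return 1
      -> return 5
    -> return 25
  -> return 125
-> return 625

Final answer: 625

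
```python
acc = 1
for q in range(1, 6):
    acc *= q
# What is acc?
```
Trace:
  acc=1
  acc=1, q=1
  acc=2, q=2
  acc=6, q=3
  acc=24, q=4
  acc=120, q=5

Final answer: 120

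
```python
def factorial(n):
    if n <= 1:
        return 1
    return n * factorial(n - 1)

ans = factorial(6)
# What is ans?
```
Call trace:
factorial(n=6)
  factorial(n=5)
    factorial(n=4)
      factorial(n=3)
        factorial(n=2)
          factorial(n=1)
          -> return 1
        -> return 2
      -> return 6
    -> return 24
  -> return 120
-> return 720

Final answer: 720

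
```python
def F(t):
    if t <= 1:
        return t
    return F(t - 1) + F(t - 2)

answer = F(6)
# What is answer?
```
Call trace (a repeated sub-call is expanded the first time; later identical calls just restate its return value):
F(t=6)
  F(t=5)
    F(t=4)
      F(t=3)
        F(t=2)
          F(t=1)
          -> return 1
          F(t=0)
          -> return 0
        -> return 1
        F(t=1)
        -> return 1
      -> return 2
      F(t=2) -> return 1  (same call as traced above)
    -> return 3
    F(t=3) -> return 2  (same call as traced above)
  -> return 5
  F(t=4) -> return 3  (same call as traced above)
-> return 8

Final answer: 8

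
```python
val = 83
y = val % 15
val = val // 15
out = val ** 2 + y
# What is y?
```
Trace:
  val=83
  val=83, y=8
  val=5, y=8
  val=5, y=8, out=33

Final answer: 8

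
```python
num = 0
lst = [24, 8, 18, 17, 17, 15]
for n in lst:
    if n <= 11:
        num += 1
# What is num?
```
Trace:
  num=0
  num=0, n=24
  num=1, n=8
  num=1, n=18
  num=1, n=17
  num=1, n=17
  num=1, n=15

Final answer: 1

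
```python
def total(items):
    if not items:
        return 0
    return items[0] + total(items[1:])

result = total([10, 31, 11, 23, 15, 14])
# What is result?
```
Call trace:
total(items=[10, 31, 11, 23, 15, 14])
  total(items=[31, 11, 23, 15, 14])
    total(items=[11, 23, 15, 14])
      total(items=[23, 15, 14])
        total(items=[15, 14])
          total(items=[14])
            total(items=[])
            -> return 0
          -> return 14
        -> return 29
      -> return 52
    -> return 63
  -> return 94
-> return 104

Final answer: 104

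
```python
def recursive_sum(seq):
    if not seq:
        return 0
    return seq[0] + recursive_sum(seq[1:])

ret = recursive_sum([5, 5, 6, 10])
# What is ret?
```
Call trace:
recursive_sum(seq=[5, 5, 6, 10])
  recursive_sum(seq=[5, 6, 10])
    recursive_sum(seq=[6, 10])
      recursive_sum(seq=[10])
        recursive_sum(seq=[])
        -> return 0
      -> return 10
    -> return 16
  -> return 21
-> return 26

Final answer: 26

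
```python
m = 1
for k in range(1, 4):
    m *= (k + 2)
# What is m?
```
Trace:
  m=1
  m=3, k=1
  m=12, k=2
  m=60, k=3

Final answer: 60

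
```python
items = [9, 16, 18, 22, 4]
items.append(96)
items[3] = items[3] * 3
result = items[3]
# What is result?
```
Trace:
  items=[9, 16, 18, 22, 4]
  items=[9, 16, 18, 22, 4, 96]
  items=[9, 16, 18, 66, 4, 96]
  items=[9, 16, 18, 66, 4, 96], result=66

Final answer: 66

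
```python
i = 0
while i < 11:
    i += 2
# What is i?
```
Trace:
  i=0
  i=2
  i=4
  i=6
  i=8
  i=10
  i=12

Final answer: 12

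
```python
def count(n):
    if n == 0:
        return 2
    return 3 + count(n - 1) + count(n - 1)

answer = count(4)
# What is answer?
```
Call trace (a repeated sub-call is expanded the first time; later identical calls just restate its return value):
count(n=4)
  count(n=3)
    count(n=2)
      count(n=1)
        count(n=0)
        -> return 2
        count(n=0)
        -> return 2
      -> return 7
      count(n=1) -> return 7  (same call as traced above)
    -> return 17
    count(n=2) -> return 17  (same call as traced above)
  -> return 37
  count(n=3) -> return 37  (same call as traced above)
-> return 77

Final answer: 77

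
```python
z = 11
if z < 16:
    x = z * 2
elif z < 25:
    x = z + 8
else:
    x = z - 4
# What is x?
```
Trace:
  z=11
  z=11, x=22

Final answer: 22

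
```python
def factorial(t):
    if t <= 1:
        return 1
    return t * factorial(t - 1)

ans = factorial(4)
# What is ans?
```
Call trace:
factorial(t=4)
  factorial(t=3)
    factorial(t=2)
      factorial(t=1)
      -> return 1
    -> return 2
  -> return 6
-> return 24

Final answer: 24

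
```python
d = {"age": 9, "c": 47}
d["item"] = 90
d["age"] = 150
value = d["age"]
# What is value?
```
Trace:
  d={'age': 9, 'c': 47}
  d={'age': 9, 'c': 47, 'item': 90}
  d={'age': 150, 'c': 47, 'item': 90}
  d={'age': 150, 'c': 47, 'item': 90}, value=150

Final answer: 150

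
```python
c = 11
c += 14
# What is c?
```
Trace:
  c=11
  c=25

Final answer: 25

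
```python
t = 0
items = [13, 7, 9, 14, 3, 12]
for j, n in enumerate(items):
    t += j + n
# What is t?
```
Trace:
  t=0
  t=13, j=0, n=13
  t=21, j=1, n=7
  t=32, j=2, n=9
  t=49, j=3, n=14
  t=56, j=4, n=3
  t=73, j=5, n=12

Final answer: 73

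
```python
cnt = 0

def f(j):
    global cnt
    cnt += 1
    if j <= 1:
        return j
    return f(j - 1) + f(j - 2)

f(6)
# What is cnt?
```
Call trace (a repeated sub-call is expanded the first time; later identical calls just restate its return value):
f(j=6)
  f(j=5)
    f(j=4)
      f(j=3)
        f(j=2)
          f(j=1)
          -> return 1
          f(j=0)
          -> return 0
        -> return 1
        f(j=1)
        -> return 1
      -> return 2
      f(j=2) -> return 1  (same call as traced above)
    -> return 3
    f(j=3) -> return 2  (same call as traced above)
  -> return 5
  f(j=4) -> return 3  (same call as traced above)
-> return 8

cnt is incremented once per call, so count the calls in each subtree. Let C(j) = number of calls made by f(j).
C(0) = C(1) = 1 (base case, no recursion); C(j) = 1 + C(j - 1) + C(j - 2) otherwise.
C(2) = 1 + C(1) + C(0) = 1 + 1 + 1 = 3
C(3) = 1 + C(2) + C(1) = 1 + 3 + 1 = 5
C(4) = 1 + C(3) + C(2) = 1 + 5 + 3 = 9
C(5) = 1 + C(4) + C(3) = 1 + 9 + 5 = 15
C(6) = 1 + C(5) + C(4) = 1 + 15 + 9 = 25
cnt = C(6) = 25

Final answer: 25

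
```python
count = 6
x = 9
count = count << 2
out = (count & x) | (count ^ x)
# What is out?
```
Trace:
  count=6
  count=6, x=9
  count=24, x=9
  count=24, x=9, out=25

Final answer: 25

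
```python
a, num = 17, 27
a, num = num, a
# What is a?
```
Trace:
  a=17, num=27
  a=27, num=17

Final answer: 27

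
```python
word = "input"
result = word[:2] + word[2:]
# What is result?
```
Trace:
  word='input'
  word='input', result='input'

Final answer: 'input'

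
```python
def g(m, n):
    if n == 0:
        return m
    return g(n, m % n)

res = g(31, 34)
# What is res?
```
Call trace:
g(m=31, n=34)
  g(m=34, n=31)
    g(m=31, n=3)
      g(m=3, n=1)
        g(m=1, n=0)
        -> return 1
      -> return 1
    -> return 1
  -> return 1
-> return 1

Final answer: 1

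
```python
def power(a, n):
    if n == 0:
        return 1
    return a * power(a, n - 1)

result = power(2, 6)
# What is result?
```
Call trace:
power(a=2, n=6)
  power(a=2, n=5)
    power(a=2, n=4)
      power(a=2, n=3)
        power(a=2, n=2)
          power(a=2, n=1)
            power(a=2, n=0)
            -> return 1
          -> return 2
        -> return 4
      -> return 8
    -> return 16
  -> return 32
-> return 64

Final answer: 64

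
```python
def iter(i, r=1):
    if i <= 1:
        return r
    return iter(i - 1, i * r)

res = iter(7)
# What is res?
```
Call trace:
iter(i=7, r=1)
  iter(i=6, r=7)
    iter(i=5, r=42)
      iter(i=4, r=210)
        iter(i=3, r=840)
          iter(i=2, r=2520)
            iter(i=1, r=5040)
            -> return 5040
          -> return 5040
        -> return 5040
      -> return 5040
    -> return 5040
  -> return 5040
-> return 5040

Final answer: 5040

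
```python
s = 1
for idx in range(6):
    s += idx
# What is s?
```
Trace:
  s=1
  s=1, idx=0
  s=2, idx=1
  s=4, idx=2
  s=7, idx=3
  s=11, idx=4
  s=16, idx=5

Final answer: 16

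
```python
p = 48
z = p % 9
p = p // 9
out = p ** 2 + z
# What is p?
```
Trace:
  p=48
  p=48, z=3
  p=5, z=3
  p=5, z=3, out=28

Final answer: 5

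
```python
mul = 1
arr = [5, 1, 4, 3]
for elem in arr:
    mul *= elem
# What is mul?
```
Trace:
  mul=1
  mul=5, elem=5
  mul=5, elem=1
  mul=20, elem=4
  mul=60, elem=3

Final answer: 60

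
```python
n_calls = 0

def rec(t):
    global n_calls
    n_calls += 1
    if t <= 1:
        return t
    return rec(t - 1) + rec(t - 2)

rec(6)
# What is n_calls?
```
Call trace (a repeated sub-call is expanded the first time; later identical calls just restate its return value):
rec(t=6)
  rec(t=5)
    rec(t=4)
      rec(t=3)
        rec(t=2)
          rec(t=1)
          -> return 1
          rec(t=0)
          -> return 0
        -> return 1
        rec(t=1)
        -> return 1
      -> return 2
      rec(t=2) -> return 1  (same call as traced above)
    -> return 3
    rec(t=3) -> return 2  (same call as traced above)
  -> return 5
  rec(t=4) -> return 3  (same call as traced above)
-> return 8

n_calls is incremented once per call, so count the calls in each subtree. Let C(t) = number of calls made by rec(t).
C(0) = C(1) = 1 (base case, no recursion); C(t) = 1 + C(t - 1) + C(t - 2) otherwise.
C(2) = 1 + C(1) + C(0) = 1 + 1 + 1 = 3
C(3) = 1 + C(2) + C(1) = 1 + 3 + 1 = 5
C(4) = 1 + C(3) + C(2) = 1 + 5 + 3 = 9
C(5) = 1 + C(4) + C(3) = 1 + 9 + 5 = 15
C(6) = 1 + C(5) + C(4) = 1 + 15 + 9 = 25
n_calls = C(6) = 25

Final answer: 25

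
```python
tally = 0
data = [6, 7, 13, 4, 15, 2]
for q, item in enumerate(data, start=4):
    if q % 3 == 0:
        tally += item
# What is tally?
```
Trace:
  tally=0
  tally=0, q=4, item=6
  tally=0, q=5, item=7
  tally=13, q=6, item=13
  tally=13, q=7, item=4
  tally=13, q=8, item=15
  tally=15, q=9, item=2

Final answer: 15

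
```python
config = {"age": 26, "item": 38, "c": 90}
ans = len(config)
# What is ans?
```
Trace:
  config={'age': 26, 'item': 38, 'c': 90}
  config={'age': 26, 'item': 38, 'c': 90}, ans=3

Final answer: 3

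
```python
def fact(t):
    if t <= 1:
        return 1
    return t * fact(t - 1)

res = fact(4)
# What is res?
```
Call trace:
fact(t=4)
  fact(t=3)
    fact(t=2)
      fact(t=1)
      -> return 1
    -> return 2
  -> return 6
-> return 24

Final answer: 24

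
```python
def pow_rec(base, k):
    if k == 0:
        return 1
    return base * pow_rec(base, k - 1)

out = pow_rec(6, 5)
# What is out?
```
Call trace:
pow_rec(base=6, k=5)
  pow_rec(base=6, k=4)
    pow_rec(base=6, k=3)
      pow_rec(base=6, k=2)
        pow_rec(base=6, k=1)
          pow_rec(base=6, k=0)
          -> return 1
        -> return 6
      -> return 36
    -> return 216
  -> return 1296
-> return 7776

Final answer: 7776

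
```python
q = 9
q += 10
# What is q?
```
Trace:
  q=9
  q=19

Final answer: 19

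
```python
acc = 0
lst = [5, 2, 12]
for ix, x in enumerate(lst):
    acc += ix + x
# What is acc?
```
Trace:
  acc=0
  acc=5, ix=0, x=5
  acc=8, ix=1, x=2
  acc=22, ix=2, x=12

Final answer: 22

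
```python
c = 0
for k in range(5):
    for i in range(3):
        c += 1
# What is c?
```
Trace:
  c=0
  c=1, k=0, i=0
  c=2, k=0, i=1
  c=3, k=0, i=2
  c=4, k=1, i=0
  c=5, k=1, i=1
  c=6, k=1, i=2
  c=7, k=2, i=0
  c=8, k=2, i=1
  c=9, k=2, i=2
  c=10, k=3, i=0
  c=11, k=3, i=1
  c=12, k=3, i=2
  c=13, k=4, i=0
  c=14, k=4, i=1
  c=15, k=4, i=2

Final answer: 15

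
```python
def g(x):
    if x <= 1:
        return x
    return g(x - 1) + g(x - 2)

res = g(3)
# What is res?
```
Call trace:
g(x=3)
  g(x=2)
    g(x=1)
    -> return 1
    g(x=0)
    -> return 0
  -> return 1
  g(x=1)
  -> return 1
-> return 2

Final answer: 2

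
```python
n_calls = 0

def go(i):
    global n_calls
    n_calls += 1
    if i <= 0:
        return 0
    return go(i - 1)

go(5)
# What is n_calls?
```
Call trace:
go(i=5)
  go(i=4)
    go(i=3)
      go(i=2)
        go(i=1)
          go(i=0)
          -> return 0
        -> return 0
      -> return 0
    -> return 0
  -> return 0
-> return 0

n_calls is incremented once per call. go is entered once for each i = 5, 4, 3, 2, 1, 0 (the i <= 0 call returns without recursing), i.e. 5 + 1 calls.
n_calls = 6

Final answer: 6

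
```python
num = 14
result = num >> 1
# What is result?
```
Trace:
  num=14
  num=14, result=7

Final answer: 7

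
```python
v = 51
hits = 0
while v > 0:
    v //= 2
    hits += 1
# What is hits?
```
Trace:
  v=51
  v=51, hits=0
  v=25, hits=1
  v=12, hits=2
  v=6, hits=3
  v=3, hits=4
  v=1, hits=5
  v=0, hits=6

Final answer: 6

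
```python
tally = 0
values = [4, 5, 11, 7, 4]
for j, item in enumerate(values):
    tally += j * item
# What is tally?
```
Trace:
  tally=0
  tally=0, j=0, item=4
  tally=5, j=1, item=5
  tally=27, j=2, item=11
  tally=48, j=3, item=7
  tally=64, j=4, item=4

Final answer: 64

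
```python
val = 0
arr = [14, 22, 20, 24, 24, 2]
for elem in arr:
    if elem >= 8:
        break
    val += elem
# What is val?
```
Trace:
  val=0
  val=0, elem=14

Final answer: 0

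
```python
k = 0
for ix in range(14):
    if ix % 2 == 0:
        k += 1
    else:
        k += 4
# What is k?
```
Trace:
  k=0
  k=1, ix=0
  k=5, ix=1
  k=6, ix=2
  k=10, ix=3
  k=11, ix=4
  k=15, ix=5
  k=16, ix=6
  k=20, ix=7
  k=21, ix=8
  k=25, ix=9
  k=26, ix=10
  k=30, ix=11
  k=31, ix=12
  k=35, ix=13

Final answer: 35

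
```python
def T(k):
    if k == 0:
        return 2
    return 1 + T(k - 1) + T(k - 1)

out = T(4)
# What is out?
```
Call trace (a repeated sub-call is expanded the first time; later identical calls just restate its return value):
T(k=4)
  T(k=3)
    T(k=2)
      T(k=1)
        T(k=0)
        -> return 2
        T(k=0)
        -> return 2
      -> return 5
      T(k=1) -> return 5  (same call as traced above)
    -> return 11
    T(k=2) -> return 11  (same call as traced above)
  -> return 23
  T(k=3) -> return 23  (same call as traced above)
-> return 47

Final answer: 47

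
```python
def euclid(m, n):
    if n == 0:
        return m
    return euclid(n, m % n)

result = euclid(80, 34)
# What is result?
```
Call trace:
euclid(m=80, n=34)
  euclid(m=34, n=12)
    euclid(m=12, n=10)
      euclid(m=10, n=2)
        euclid(m=2, n=0)
        -> return 2
      -> return 2
    -> return 2
  -> return 2
-> return 2

Final answer: 2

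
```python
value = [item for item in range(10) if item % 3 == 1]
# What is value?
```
Trace:
  item=0
  item=1
  item=2
  item=3
  item=4
  item=5
  item=6
  item=7
  item=8
  item=9
  value=[1, 4, 7]

Final answer: [1, 4, 7]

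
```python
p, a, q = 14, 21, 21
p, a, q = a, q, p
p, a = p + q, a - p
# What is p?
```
Trace:
  p=14, a=21, q=21
  p=21, a=21, q=14
  p=35, a=0, q=14

Final answer: 35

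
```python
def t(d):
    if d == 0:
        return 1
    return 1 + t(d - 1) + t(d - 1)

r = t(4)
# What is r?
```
Call trace (a repeated sub-call is expanded the first time; later identical calls just restate its return value):
t(d=4)
  t(d=3)
    t(d=2)
      t(d=1)
        t(d=0)
        -> return 1
        t(d=0)
        -> return 1
      -> return 3
      t(d=1) -> return 3  (same call as traced above)
    -> return 7
    t(d=2) -> return 7  (same call as traced above)
  -> return 15
  t(d=3) -> return 15  (same call as traced above)
-> return 31

Final answer: 31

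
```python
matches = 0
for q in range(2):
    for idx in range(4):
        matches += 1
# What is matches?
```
Trace:
  matches=0
  matches=1, q=0, idx=0
  matches=2, q=0, idx=1
  matches=3, q=0, idx=2
  matches=4, q=0, idx=3
  matches=5, q=1, idx=0
  matches=6, q=1, idx=1
  matches=7, q=1, idx=2
  matches=8, q=1, idx=3

Final answer: 8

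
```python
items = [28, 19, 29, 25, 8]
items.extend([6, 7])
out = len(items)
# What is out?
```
Trace:
  items=[28, 19, 29, 25, 8]
  items=[28, 19, 29, 25, 8, 6, 7]
  items=[28, 19, 29, 25, 8, 6, 7], out=7

Final answer: 7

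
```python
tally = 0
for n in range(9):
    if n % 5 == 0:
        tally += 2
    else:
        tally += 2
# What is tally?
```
Trace:
  tally=0
  tally=2, n=0
  tally=4, n=1
  tally=6, n=2
  tally=8, n=3
  tally=10, n=4
  tally=12, n=5
  tally=14, n=6
  tally=16, n=7
  tally=18, n=8

Final answer: 18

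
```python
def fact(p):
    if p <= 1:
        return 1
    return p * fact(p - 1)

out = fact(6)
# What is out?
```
Call trace:
fact(p=6)
  fact(p=5)
    fact(p=4)
      fact(p=3)
        fact(p=2)
          fact(p=1)
          -> return 1
        -> return 2
      -> return 6
    -> return 24
  -> return 120
-> return 720

Final answer: 720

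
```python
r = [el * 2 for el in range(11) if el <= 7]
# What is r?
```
Trace:
  el=0
  el=1
  el=2
  el=3
  el=4
  el=5
  el=6
  el=7
  el=8
  el=9
  el=10
  r=[0, 2, 4, 6, 8, 10, 12, 14]

Final answer: [0, 2, 4, 6, 8, 10, 12, 14]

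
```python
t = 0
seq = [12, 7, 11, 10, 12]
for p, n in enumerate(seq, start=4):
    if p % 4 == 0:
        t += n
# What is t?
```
Trace:
  t=0
  t=12, p=4, n=12
  t=12, p=5, n=7
  t=12, p=6, n=11
  t=12, p=7, n=10
  t=24, p=8, n=12

Final answer: 24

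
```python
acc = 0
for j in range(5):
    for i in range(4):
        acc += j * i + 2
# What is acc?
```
Trace:
  acc=0
  acc=2, j=0, i=0
  acc=4, j=0, i=1
  acc=6, j=0, i=2
  acc=8, j=0, i=3
  acc=10, j=1, i=0
  acc=13, j=1, i=1
  acc=17, j=1, i=2
  acc=22, j=1, i=3
  acc=24, j=2, i=0
  acc=28, j=2, i=1
  acc=34, j=2, i=2
  acc=42, j=2, i=3
  acc=44, j=3, i=0
  acc=49, j=3, i=1
  acc=57, j=3, i=2
  acc=68, j=3, i=3
  acc=70, j=4, i=0
  acc=76, j=4, i=1
  acc=86, j=4, i=2
  acc=100, j=4, i=3

Final answer: 100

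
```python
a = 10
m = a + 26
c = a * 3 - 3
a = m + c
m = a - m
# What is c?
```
Trace:
  a=10
  a=10, m=36
  a=10, m=36, c=27
  a=63, m=36, c=27
  a=63, m=27, c=27

Final answer: 27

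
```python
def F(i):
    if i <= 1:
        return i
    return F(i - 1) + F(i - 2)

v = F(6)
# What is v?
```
Call trace (a repeated sub-call is expanded the first time; later identical calls just restate its return value):
F(i=6)
  F(i=5)
    F(i=4)
      F(i=3)
        F(i=2)
          F(i=1)
          -> return 1
          F(i=0)
          -> return 0
        -> return 1
        F(i=1)
        -> return 1
      -> return 2
      F(i=2) -> return 1  (same call as traced above)
    -> return 3
    F(i=3) -> return 2  (same call as traced above)
  -> return 5
  F(i=4) -> return 3  (same call as traced above)
-> return 8

Final answer: 8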